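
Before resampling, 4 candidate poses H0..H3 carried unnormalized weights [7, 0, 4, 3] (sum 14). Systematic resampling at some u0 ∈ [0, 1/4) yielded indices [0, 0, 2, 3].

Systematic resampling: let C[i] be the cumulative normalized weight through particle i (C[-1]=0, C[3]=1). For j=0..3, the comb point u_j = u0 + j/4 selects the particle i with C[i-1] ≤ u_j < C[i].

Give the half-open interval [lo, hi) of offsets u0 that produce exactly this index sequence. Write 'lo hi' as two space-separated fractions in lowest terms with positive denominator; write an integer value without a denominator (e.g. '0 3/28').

C = [1/2, 1/2, 11/14, 1]
j=0 picked index 0: u0 ∈ [0, 1/2)
j=1 picked index 0: u0 ∈ [-1/4, 1/4)
j=2 picked index 2: u0 ∈ [0, 2/7)
j=3 picked index 3: u0 ∈ [1/28, 1/4)
intersection: [1/28, 1/4)

1/28 1/4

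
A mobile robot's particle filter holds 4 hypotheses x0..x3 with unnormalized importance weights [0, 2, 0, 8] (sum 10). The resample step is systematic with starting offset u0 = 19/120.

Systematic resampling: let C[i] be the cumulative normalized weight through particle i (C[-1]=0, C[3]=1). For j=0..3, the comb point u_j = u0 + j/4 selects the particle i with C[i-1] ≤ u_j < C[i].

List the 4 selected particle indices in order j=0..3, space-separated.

C = [0, 1/5, 1/5, 1]
j=0: u_0=19/120 ∈ [0, 1/5) → index 1
j=1: u_1=49/120 ∈ [1/5, 1) → index 3
j=2: u_2=79/120 ∈ [1/5, 1) → index 3
j=3: u_3=109/120 ∈ [1/5, 1) → index 3

1 3 3 3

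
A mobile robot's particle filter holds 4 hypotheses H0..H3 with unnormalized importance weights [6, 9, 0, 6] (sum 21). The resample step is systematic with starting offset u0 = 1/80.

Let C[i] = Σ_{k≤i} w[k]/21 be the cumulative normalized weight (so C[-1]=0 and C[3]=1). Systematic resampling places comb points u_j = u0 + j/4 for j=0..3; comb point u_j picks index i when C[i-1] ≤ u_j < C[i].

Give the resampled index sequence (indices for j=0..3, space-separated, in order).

0 0 1 3

C = [2/7, 5/7, 5/7, 1]
j=0: u_0=1/80 ∈ [0, 2/7) → index 0
j=1: u_1=21/80 ∈ [0, 2/7) → index 0
j=2: u_2=41/80 ∈ [2/7, 5/7) → index 1
j=3: u_3=61/80 ∈ [5/7, 1) → index 3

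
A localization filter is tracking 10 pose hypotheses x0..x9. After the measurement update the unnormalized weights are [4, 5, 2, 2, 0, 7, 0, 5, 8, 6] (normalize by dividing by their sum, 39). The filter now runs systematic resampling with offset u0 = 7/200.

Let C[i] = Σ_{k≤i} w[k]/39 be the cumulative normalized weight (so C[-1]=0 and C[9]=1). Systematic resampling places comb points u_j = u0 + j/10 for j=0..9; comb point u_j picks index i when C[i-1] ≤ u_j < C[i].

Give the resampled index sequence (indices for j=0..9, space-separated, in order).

C = [4/39, 3/13, 11/39, 1/3, 1/3, 20/39, 20/39, 25/39, 11/13, 1]
j=0: u_0=7/200 ∈ [0, 4/39) → index 0
j=1: u_1=27/200 ∈ [4/39, 3/13) → index 1
j=2: u_2=47/200 ∈ [3/13, 11/39) → index 2
j=3: u_3=67/200 ∈ [1/3, 20/39) → index 5
j=4: u_4=87/200 ∈ [1/3, 20/39) → index 5
j=5: u_5=107/200 ∈ [20/39, 25/39) → index 7
j=6: u_6=127/200 ∈ [20/39, 25/39) → index 7
j=7: u_7=147/200 ∈ [25/39, 11/13) → index 8
j=8: u_8=167/200 ∈ [25/39, 11/13) → index 8
j=9: u_9=187/200 ∈ [11/13, 1) → index 9

0 1 2 5 5 7 7 8 8 9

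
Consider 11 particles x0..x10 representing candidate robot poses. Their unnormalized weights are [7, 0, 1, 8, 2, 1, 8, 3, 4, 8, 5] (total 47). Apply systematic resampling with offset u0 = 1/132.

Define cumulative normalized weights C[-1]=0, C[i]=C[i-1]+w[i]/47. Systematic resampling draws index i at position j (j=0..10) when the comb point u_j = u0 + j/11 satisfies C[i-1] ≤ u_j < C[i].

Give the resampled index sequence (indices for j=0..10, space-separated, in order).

C = [7/47, 7/47, 8/47, 16/47, 18/47, 19/47, 27/47, 30/47, 34/47, 42/47, 1]
j=0: u_0=1/132 ∈ [0, 7/47) → index 0
j=1: u_1=13/132 ∈ [0, 7/47) → index 0
j=2: u_2=25/132 ∈ [8/47, 16/47) → index 3
j=3: u_3=37/132 ∈ [8/47, 16/47) → index 3
j=4: u_4=49/132 ∈ [16/47, 18/47) → index 4
j=5: u_5=61/132 ∈ [19/47, 27/47) → index 6
j=6: u_6=73/132 ∈ [19/47, 27/47) → index 6
j=7: u_7=85/132 ∈ [30/47, 34/47) → index 8
j=8: u_8=97/132 ∈ [34/47, 42/47) → index 9
j=9: u_9=109/132 ∈ [34/47, 42/47) → index 9
j=10: u_10=11/12 ∈ [42/47, 1) → index 10

0 0 3 3 4 6 6 8 9 9 10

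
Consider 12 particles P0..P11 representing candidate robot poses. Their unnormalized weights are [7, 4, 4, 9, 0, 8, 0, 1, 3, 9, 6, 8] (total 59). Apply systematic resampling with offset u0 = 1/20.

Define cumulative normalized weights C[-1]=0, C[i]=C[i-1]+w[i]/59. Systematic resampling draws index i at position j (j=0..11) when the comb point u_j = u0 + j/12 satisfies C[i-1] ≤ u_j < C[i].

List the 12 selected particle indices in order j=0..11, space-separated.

0 1 2 3 3 5 7 9 9 10 11 11

C = [7/59, 11/59, 15/59, 24/59, 24/59, 32/59, 32/59, 33/59, 36/59, 45/59, 51/59, 1]
j=0: u_0=1/20 ∈ [0, 7/59) → index 0
j=1: u_1=2/15 ∈ [7/59, 11/59) → index 1
j=2: u_2=13/60 ∈ [11/59, 15/59) → index 2
j=3: u_3=3/10 ∈ [15/59, 24/59) → index 3
j=4: u_4=23/60 ∈ [15/59, 24/59) → index 3
j=5: u_5=7/15 ∈ [24/59, 32/59) → index 5
j=6: u_6=11/20 ∈ [32/59, 33/59) → index 7
j=7: u_7=19/30 ∈ [36/59, 45/59) → index 9
j=8: u_8=43/60 ∈ [36/59, 45/59) → index 9
j=9: u_9=4/5 ∈ [45/59, 51/59) → index 10
j=10: u_10=53/60 ∈ [51/59, 1) → index 11
j=11: u_11=29/30 ∈ [51/59, 1) → index 11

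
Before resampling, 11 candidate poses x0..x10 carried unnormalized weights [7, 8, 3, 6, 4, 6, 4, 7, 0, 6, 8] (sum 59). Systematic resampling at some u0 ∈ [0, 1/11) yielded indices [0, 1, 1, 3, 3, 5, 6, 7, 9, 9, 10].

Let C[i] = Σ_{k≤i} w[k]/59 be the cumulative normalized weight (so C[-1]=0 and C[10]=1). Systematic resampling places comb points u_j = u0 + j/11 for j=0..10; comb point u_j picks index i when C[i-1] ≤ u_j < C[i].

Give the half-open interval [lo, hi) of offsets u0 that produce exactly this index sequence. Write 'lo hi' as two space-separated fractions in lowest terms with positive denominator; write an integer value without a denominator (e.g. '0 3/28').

23/649 28/649

C = [7/59, 15/59, 18/59, 24/59, 28/59, 34/59, 38/59, 45/59, 45/59, 51/59, 1]
j=0 picked index 0: u0 ∈ [0, 7/59)
j=1 picked index 1: u0 ∈ [18/649, 106/649)
j=2 picked index 1: u0 ∈ [-41/649, 47/649)
j=3 picked index 3: u0 ∈ [21/649, 87/649)
j=4 picked index 3: u0 ∈ [-38/649, 28/649)
j=5 picked index 5: u0 ∈ [13/649, 79/649)
j=6 picked index 6: u0 ∈ [20/649, 64/649)
j=7 picked index 7: u0 ∈ [5/649, 82/649)
j=8 picked index 9: u0 ∈ [23/649, 89/649)
j=9 picked index 9: u0 ∈ [-36/649, 30/649)
j=10 picked index 10: u0 ∈ [-29/649, 1/11)
intersection: [23/649, 28/649)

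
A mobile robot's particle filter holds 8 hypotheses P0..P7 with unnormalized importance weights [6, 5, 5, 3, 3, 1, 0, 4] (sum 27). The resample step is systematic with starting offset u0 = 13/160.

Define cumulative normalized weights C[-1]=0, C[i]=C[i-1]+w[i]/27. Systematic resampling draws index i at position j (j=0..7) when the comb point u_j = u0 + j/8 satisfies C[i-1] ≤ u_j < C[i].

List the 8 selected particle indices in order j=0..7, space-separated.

C = [2/9, 11/27, 16/27, 19/27, 22/27, 23/27, 23/27, 1]
j=0: u_0=13/160 ∈ [0, 2/9) → index 0
j=1: u_1=33/160 ∈ [0, 2/9) → index 0
j=2: u_2=53/160 ∈ [2/9, 11/27) → index 1
j=3: u_3=73/160 ∈ [11/27, 16/27) → index 2
j=4: u_4=93/160 ∈ [11/27, 16/27) → index 2
j=5: u_5=113/160 ∈ [19/27, 22/27) → index 4
j=6: u_6=133/160 ∈ [22/27, 23/27) → index 5
j=7: u_7=153/160 ∈ [23/27, 1) → index 7

0 0 1 2 2 4 5 7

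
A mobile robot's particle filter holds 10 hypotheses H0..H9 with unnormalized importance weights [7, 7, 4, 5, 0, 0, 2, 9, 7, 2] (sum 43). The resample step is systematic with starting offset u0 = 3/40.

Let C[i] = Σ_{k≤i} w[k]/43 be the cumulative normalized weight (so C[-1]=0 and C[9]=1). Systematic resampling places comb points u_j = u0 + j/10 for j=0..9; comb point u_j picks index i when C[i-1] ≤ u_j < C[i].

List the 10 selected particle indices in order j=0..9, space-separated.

C = [7/43, 14/43, 18/43, 23/43, 23/43, 23/43, 25/43, 34/43, 41/43, 1]
j=0: u_0=3/40 ∈ [0, 7/43) → index 0
j=1: u_1=7/40 ∈ [7/43, 14/43) → index 1
j=2: u_2=11/40 ∈ [7/43, 14/43) → index 1
j=3: u_3=3/8 ∈ [14/43, 18/43) → index 2
j=4: u_4=19/40 ∈ [18/43, 23/43) → index 3
j=5: u_5=23/40 ∈ [23/43, 25/43) → index 6
j=6: u_6=27/40 ∈ [25/43, 34/43) → index 7
j=7: u_7=31/40 ∈ [25/43, 34/43) → index 7
j=8: u_8=7/8 ∈ [34/43, 41/43) → index 8
j=9: u_9=39/40 ∈ [41/43, 1) → index 9

0 1 1 2 3 6 7 7 8 9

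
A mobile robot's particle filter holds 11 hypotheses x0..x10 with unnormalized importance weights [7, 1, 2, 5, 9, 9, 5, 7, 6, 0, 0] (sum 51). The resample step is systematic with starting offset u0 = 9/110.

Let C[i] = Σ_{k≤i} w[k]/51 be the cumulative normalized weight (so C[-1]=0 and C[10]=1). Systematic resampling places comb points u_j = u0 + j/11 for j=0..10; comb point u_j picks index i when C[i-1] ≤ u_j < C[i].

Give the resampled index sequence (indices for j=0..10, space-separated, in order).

C = [7/51, 8/51, 10/51, 5/17, 8/17, 11/17, 38/51, 15/17, 1, 1, 1]
j=0: u_0=9/110 ∈ [0, 7/51) → index 0
j=1: u_1=19/110 ∈ [8/51, 10/51) → index 2
j=2: u_2=29/110 ∈ [10/51, 5/17) → index 3
j=3: u_3=39/110 ∈ [5/17, 8/17) → index 4
j=4: u_4=49/110 ∈ [5/17, 8/17) → index 4
j=5: u_5=59/110 ∈ [8/17, 11/17) → index 5
j=6: u_6=69/110 ∈ [8/17, 11/17) → index 5
j=7: u_7=79/110 ∈ [11/17, 38/51) → index 6
j=8: u_8=89/110 ∈ [38/51, 15/17) → index 7
j=9: u_9=9/10 ∈ [15/17, 1) → index 8
j=10: u_10=109/110 ∈ [15/17, 1) → index 8

0 2 3 4 4 5 5 6 7 8 8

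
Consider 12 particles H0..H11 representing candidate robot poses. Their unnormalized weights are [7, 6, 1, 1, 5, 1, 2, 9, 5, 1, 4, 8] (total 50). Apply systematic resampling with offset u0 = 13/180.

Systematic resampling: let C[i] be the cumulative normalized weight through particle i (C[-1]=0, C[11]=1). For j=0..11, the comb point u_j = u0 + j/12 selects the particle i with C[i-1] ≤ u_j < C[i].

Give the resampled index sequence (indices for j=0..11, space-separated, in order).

0 1 1 4 5 7 7 8 8 10 11 11

C = [7/50, 13/50, 7/25, 3/10, 2/5, 21/50, 23/50, 16/25, 37/50, 19/25, 21/25, 1]
j=0: u_0=13/180 ∈ [0, 7/50) → index 0
j=1: u_1=7/45 ∈ [7/50, 13/50) → index 1
j=2: u_2=43/180 ∈ [7/50, 13/50) → index 1
j=3: u_3=29/90 ∈ [3/10, 2/5) → index 4
j=4: u_4=73/180 ∈ [2/5, 21/50) → index 5
j=5: u_5=22/45 ∈ [23/50, 16/25) → index 7
j=6: u_6=103/180 ∈ [23/50, 16/25) → index 7
j=7: u_7=59/90 ∈ [16/25, 37/50) → index 8
j=8: u_8=133/180 ∈ [16/25, 37/50) → index 8
j=9: u_9=37/45 ∈ [19/25, 21/25) → index 10
j=10: u_10=163/180 ∈ [21/25, 1) → index 11
j=11: u_11=89/90 ∈ [21/25, 1) → index 11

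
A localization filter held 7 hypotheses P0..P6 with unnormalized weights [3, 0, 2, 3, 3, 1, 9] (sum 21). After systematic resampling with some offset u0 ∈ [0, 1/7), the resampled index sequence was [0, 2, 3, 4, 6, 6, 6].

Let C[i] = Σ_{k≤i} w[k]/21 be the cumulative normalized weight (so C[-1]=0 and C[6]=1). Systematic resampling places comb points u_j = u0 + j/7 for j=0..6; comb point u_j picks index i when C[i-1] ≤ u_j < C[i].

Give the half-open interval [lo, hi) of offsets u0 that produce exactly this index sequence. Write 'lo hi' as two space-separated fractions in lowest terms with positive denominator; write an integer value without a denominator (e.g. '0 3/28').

0 2/21

C = [1/7, 1/7, 5/21, 8/21, 11/21, 4/7, 1]
j=0 picked index 0: u0 ∈ [0, 1/7)
j=1 picked index 2: u0 ∈ [0, 2/21)
j=2 picked index 3: u0 ∈ [-1/21, 2/21)
j=3 picked index 4: u0 ∈ [-1/21, 2/21)
j=4 picked index 6: u0 ∈ [0, 3/7)
j=5 picked index 6: u0 ∈ [-1/7, 2/7)
j=6 picked index 6: u0 ∈ [-2/7, 1/7)
intersection: [0, 2/21)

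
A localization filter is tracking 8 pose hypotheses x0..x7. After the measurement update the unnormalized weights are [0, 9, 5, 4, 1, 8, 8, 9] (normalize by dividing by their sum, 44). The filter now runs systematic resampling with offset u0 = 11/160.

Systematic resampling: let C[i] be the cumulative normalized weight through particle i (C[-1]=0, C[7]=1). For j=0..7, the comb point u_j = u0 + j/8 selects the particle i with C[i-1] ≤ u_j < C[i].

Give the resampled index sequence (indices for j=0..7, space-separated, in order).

1 1 3 5 5 6 7 7

C = [0, 9/44, 7/22, 9/22, 19/44, 27/44, 35/44, 1]
j=0: u_0=11/160 ∈ [0, 9/44) → index 1
j=1: u_1=31/160 ∈ [0, 9/44) → index 1
j=2: u_2=51/160 ∈ [7/22, 9/22) → index 3
j=3: u_3=71/160 ∈ [19/44, 27/44) → index 5
j=4: u_4=91/160 ∈ [19/44, 27/44) → index 5
j=5: u_5=111/160 ∈ [27/44, 35/44) → index 6
j=6: u_6=131/160 ∈ [35/44, 1) → index 7
j=7: u_7=151/160 ∈ [35/44, 1) → index 7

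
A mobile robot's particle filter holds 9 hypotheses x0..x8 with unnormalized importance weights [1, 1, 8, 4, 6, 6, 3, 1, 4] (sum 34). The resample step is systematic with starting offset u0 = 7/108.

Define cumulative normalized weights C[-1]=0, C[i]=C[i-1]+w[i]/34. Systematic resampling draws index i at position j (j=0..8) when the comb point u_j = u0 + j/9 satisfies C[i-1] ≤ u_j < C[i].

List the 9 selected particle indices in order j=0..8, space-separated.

2 2 2 3 4 5 5 6 8

C = [1/34, 1/17, 5/17, 7/17, 10/17, 13/17, 29/34, 15/17, 1]
j=0: u_0=7/108 ∈ [1/17, 5/17) → index 2
j=1: u_1=19/108 ∈ [1/17, 5/17) → index 2
j=2: u_2=31/108 ∈ [1/17, 5/17) → index 2
j=3: u_3=43/108 ∈ [5/17, 7/17) → index 3
j=4: u_4=55/108 ∈ [7/17, 10/17) → index 4
j=5: u_5=67/108 ∈ [10/17, 13/17) → index 5
j=6: u_6=79/108 ∈ [10/17, 13/17) → index 5
j=7: u_7=91/108 ∈ [13/17, 29/34) → index 6
j=8: u_8=103/108 ∈ [15/17, 1) → index 8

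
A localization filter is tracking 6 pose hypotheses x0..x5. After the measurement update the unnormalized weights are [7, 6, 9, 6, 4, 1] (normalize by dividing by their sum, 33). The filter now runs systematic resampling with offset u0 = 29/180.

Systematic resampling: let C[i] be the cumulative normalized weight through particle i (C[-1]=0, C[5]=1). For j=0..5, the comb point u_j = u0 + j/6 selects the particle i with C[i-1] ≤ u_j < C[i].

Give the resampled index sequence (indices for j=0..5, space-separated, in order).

C = [7/33, 13/33, 2/3, 28/33, 32/33, 1]
j=0: u_0=29/180 ∈ [0, 7/33) → index 0
j=1: u_1=59/180 ∈ [7/33, 13/33) → index 1
j=2: u_2=89/180 ∈ [13/33, 2/3) → index 2
j=3: u_3=119/180 ∈ [13/33, 2/3) → index 2
j=4: u_4=149/180 ∈ [2/3, 28/33) → index 3
j=5: u_5=179/180 ∈ [32/33, 1) → index 5

0 1 2 2 3 5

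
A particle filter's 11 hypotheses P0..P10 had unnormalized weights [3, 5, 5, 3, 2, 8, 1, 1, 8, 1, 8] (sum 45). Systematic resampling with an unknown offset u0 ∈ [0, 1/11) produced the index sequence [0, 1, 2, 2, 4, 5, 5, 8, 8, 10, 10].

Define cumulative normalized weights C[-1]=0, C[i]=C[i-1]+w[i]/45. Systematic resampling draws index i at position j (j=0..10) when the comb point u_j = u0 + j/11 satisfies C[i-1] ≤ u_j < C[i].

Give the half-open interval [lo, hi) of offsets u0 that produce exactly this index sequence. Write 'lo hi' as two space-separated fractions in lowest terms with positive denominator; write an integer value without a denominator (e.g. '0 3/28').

2/495 8/495

C = [1/15, 8/45, 13/45, 16/45, 2/5, 26/45, 3/5, 28/45, 4/5, 37/45, 1]
j=0 picked index 0: u0 ∈ [0, 1/15)
j=1 picked index 1: u0 ∈ [-4/165, 43/495)
j=2 picked index 2: u0 ∈ [-2/495, 53/495)
j=3 picked index 2: u0 ∈ [-47/495, 8/495)
j=4 picked index 4: u0 ∈ [-4/495, 2/55)
j=5 picked index 5: u0 ∈ [-3/55, 61/495)
j=6 picked index 5: u0 ∈ [-8/55, 16/495)
j=7 picked index 8: u0 ∈ [-7/495, 9/55)
j=8 picked index 8: u0 ∈ [-52/495, 4/55)
j=9 picked index 10: u0 ∈ [2/495, 2/11)
j=10 picked index 10: u0 ∈ [-43/495, 1/11)
intersection: [2/495, 8/495)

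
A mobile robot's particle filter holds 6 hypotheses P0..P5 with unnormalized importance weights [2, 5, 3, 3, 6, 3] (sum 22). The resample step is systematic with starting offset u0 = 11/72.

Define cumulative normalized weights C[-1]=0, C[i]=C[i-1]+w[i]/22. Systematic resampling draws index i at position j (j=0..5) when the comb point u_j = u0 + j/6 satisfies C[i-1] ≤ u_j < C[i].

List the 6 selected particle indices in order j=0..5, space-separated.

1 2 3 4 4 5

C = [1/11, 7/22, 5/11, 13/22, 19/22, 1]
j=0: u_0=11/72 ∈ [1/11, 7/22) → index 1
j=1: u_1=23/72 ∈ [7/22, 5/11) → index 2
j=2: u_2=35/72 ∈ [5/11, 13/22) → index 3
j=3: u_3=47/72 ∈ [13/22, 19/22) → index 4
j=4: u_4=59/72 ∈ [13/22, 19/22) → index 4
j=5: u_5=71/72 ∈ [19/22, 1) → index 5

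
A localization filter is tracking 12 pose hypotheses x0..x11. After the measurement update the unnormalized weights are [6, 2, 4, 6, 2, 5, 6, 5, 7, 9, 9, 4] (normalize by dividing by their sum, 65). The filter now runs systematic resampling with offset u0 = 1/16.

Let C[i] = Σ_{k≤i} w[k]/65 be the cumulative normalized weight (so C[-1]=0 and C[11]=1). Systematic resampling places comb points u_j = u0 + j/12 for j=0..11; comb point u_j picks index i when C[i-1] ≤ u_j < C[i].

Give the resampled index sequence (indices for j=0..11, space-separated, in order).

C = [6/65, 8/65, 12/65, 18/65, 4/13, 5/13, 31/65, 36/65, 43/65, 4/5, 61/65, 1]
j=0: u_0=1/16 ∈ [0, 6/65) → index 0
j=1: u_1=7/48 ∈ [8/65, 12/65) → index 2
j=2: u_2=11/48 ∈ [12/65, 18/65) → index 3
j=3: u_3=5/16 ∈ [4/13, 5/13) → index 5
j=4: u_4=19/48 ∈ [5/13, 31/65) → index 6
j=5: u_5=23/48 ∈ [31/65, 36/65) → index 7
j=6: u_6=9/16 ∈ [36/65, 43/65) → index 8
j=7: u_7=31/48 ∈ [36/65, 43/65) → index 8
j=8: u_8=35/48 ∈ [43/65, 4/5) → index 9
j=9: u_9=13/16 ∈ [4/5, 61/65) → index 10
j=10: u_10=43/48 ∈ [4/5, 61/65) → index 10
j=11: u_11=47/48 ∈ [61/65, 1) → index 11

0 2 3 5 6 7 8 8 9 10 10 11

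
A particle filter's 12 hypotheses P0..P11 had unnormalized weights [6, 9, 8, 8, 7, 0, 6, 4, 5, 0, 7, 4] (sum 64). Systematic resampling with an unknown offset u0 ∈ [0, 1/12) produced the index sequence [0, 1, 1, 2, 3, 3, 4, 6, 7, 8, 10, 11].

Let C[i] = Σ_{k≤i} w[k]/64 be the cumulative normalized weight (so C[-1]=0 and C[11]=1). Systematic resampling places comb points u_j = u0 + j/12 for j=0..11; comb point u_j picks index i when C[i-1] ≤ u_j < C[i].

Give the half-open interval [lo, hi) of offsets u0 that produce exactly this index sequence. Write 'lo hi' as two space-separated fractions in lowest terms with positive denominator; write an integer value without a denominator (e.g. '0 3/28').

5/192 13/192

C = [3/32, 15/64, 23/64, 31/64, 19/32, 19/32, 11/16, 3/4, 53/64, 53/64, 15/16, 1]
j=0 picked index 0: u0 ∈ [0, 3/32)
j=1 picked index 1: u0 ∈ [1/96, 29/192)
j=2 picked index 1: u0 ∈ [-7/96, 13/192)
j=3 picked index 2: u0 ∈ [-1/64, 7/64)
j=4 picked index 3: u0 ∈ [5/192, 29/192)
j=5 picked index 3: u0 ∈ [-11/192, 13/192)
j=6 picked index 4: u0 ∈ [-1/64, 3/32)
j=7 picked index 6: u0 ∈ [1/96, 5/48)
j=8 picked index 7: u0 ∈ [1/48, 1/12)
j=9 picked index 8: u0 ∈ [0, 5/64)
j=10 picked index 10: u0 ∈ [-1/192, 5/48)
j=11 picked index 11: u0 ∈ [1/48, 1/12)
intersection: [5/192, 13/192)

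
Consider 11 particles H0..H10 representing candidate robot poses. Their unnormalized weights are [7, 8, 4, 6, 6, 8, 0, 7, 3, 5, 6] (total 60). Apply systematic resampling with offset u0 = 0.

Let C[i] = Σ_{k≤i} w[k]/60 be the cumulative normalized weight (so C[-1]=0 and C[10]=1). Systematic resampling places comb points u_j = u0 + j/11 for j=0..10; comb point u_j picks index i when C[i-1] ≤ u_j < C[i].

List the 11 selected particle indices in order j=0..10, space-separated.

C = [7/60, 1/4, 19/60, 5/12, 31/60, 13/20, 13/20, 23/30, 49/60, 9/10, 1]
j=0: u_0=0 ∈ [0, 7/60) → index 0
j=1: u_1=1/11 ∈ [0, 7/60) → index 0
j=2: u_2=2/11 ∈ [7/60, 1/4) → index 1
j=3: u_3=3/11 ∈ [1/4, 19/60) → index 2
j=4: u_4=4/11 ∈ [19/60, 5/12) → index 3
j=5: u_5=5/11 ∈ [5/12, 31/60) → index 4
j=6: u_6=6/11 ∈ [31/60, 13/20) → index 5
j=7: u_7=7/11 ∈ [31/60, 13/20) → index 5
j=8: u_8=8/11 ∈ [13/20, 23/30) → index 7
j=9: u_9=9/11 ∈ [49/60, 9/10) → index 9
j=10: u_10=10/11 ∈ [9/10, 1) → index 10

0 0 1 2 3 4 5 5 7 9 10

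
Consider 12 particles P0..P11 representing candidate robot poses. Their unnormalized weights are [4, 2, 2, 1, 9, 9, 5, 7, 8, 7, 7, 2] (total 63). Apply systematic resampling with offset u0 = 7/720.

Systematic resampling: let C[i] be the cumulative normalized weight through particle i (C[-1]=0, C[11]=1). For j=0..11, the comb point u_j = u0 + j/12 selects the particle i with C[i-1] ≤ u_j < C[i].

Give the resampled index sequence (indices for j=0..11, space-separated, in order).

0 1 4 4 5 5 7 7 8 9 9 10

C = [4/63, 2/21, 8/63, 1/7, 2/7, 3/7, 32/63, 13/21, 47/63, 6/7, 61/63, 1]
j=0: u_0=7/720 ∈ [0, 4/63) → index 0
j=1: u_1=67/720 ∈ [4/63, 2/21) → index 1
j=2: u_2=127/720 ∈ [1/7, 2/7) → index 4
j=3: u_3=187/720 ∈ [1/7, 2/7) → index 4
j=4: u_4=247/720 ∈ [2/7, 3/7) → index 5
j=5: u_5=307/720 ∈ [2/7, 3/7) → index 5
j=6: u_6=367/720 ∈ [32/63, 13/21) → index 7
j=7: u_7=427/720 ∈ [32/63, 13/21) → index 7
j=8: u_8=487/720 ∈ [13/21, 47/63) → index 8
j=9: u_9=547/720 ∈ [47/63, 6/7) → index 9
j=10: u_10=607/720 ∈ [47/63, 6/7) → index 9
j=11: u_11=667/720 ∈ [6/7, 61/63) → index 10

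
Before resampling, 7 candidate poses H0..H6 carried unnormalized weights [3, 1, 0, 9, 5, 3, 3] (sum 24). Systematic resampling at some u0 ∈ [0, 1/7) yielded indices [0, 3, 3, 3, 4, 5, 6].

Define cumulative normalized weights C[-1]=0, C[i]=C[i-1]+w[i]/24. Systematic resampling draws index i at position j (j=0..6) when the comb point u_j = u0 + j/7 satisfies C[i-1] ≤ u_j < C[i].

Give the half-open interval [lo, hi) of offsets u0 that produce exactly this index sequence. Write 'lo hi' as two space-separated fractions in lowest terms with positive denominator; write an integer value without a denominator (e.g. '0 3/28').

C = [1/8, 1/6, 1/6, 13/24, 3/4, 7/8, 1]
j=0 picked index 0: u0 ∈ [0, 1/8)
j=1 picked index 3: u0 ∈ [1/42, 67/168)
j=2 picked index 3: u0 ∈ [-5/42, 43/168)
j=3 picked index 3: u0 ∈ [-11/42, 19/168)
j=4 picked index 4: u0 ∈ [-5/168, 5/28)
j=5 picked index 5: u0 ∈ [1/28, 9/56)
j=6 picked index 6: u0 ∈ [1/56, 1/7)
intersection: [1/28, 19/168)

1/28 19/168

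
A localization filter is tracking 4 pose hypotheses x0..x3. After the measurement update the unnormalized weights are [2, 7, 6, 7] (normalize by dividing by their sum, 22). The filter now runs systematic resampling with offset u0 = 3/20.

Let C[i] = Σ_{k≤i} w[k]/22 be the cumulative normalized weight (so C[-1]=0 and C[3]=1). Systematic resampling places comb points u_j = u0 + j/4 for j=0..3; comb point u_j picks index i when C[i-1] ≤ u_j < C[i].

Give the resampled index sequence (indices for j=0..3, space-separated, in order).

C = [1/11, 9/22, 15/22, 1]
j=0: u_0=3/20 ∈ [1/11, 9/22) → index 1
j=1: u_1=2/5 ∈ [1/11, 9/22) → index 1
j=2: u_2=13/20 ∈ [9/22, 15/22) → index 2
j=3: u_3=9/10 ∈ [15/22, 1) → index 3

1 1 2 3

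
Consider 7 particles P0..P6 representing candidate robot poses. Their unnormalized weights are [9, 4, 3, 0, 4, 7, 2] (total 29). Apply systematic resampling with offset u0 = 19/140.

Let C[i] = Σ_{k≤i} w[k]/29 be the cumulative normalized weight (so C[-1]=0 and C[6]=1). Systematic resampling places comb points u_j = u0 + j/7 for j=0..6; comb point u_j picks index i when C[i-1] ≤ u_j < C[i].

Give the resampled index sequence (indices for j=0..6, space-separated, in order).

0 0 1 4 5 5 6

C = [9/29, 13/29, 16/29, 16/29, 20/29, 27/29, 1]
j=0: u_0=19/140 ∈ [0, 9/29) → index 0
j=1: u_1=39/140 ∈ [0, 9/29) → index 0
j=2: u_2=59/140 ∈ [9/29, 13/29) → index 1
j=3: u_3=79/140 ∈ [16/29, 20/29) → index 4
j=4: u_4=99/140 ∈ [20/29, 27/29) → index 5
j=5: u_5=17/20 ∈ [20/29, 27/29) → index 5
j=6: u_6=139/140 ∈ [27/29, 1) → index 6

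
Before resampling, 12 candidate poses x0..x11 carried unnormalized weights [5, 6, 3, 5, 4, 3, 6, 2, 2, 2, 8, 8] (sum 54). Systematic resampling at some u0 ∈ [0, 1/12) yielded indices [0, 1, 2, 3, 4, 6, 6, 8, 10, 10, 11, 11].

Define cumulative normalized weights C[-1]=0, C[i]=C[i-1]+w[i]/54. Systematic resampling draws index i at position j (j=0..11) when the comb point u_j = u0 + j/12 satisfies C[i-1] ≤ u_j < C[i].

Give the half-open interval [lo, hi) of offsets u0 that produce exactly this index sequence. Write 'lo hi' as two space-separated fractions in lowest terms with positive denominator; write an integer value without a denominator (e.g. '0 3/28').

C = [5/54, 11/54, 7/27, 19/54, 23/54, 13/27, 16/27, 17/27, 2/3, 19/27, 23/27, 1]
j=0 picked index 0: u0 ∈ [0, 5/54)
j=1 picked index 1: u0 ∈ [1/108, 13/108)
j=2 picked index 2: u0 ∈ [1/27, 5/54)
j=3 picked index 3: u0 ∈ [1/108, 11/108)
j=4 picked index 4: u0 ∈ [1/54, 5/54)
j=5 picked index 6: u0 ∈ [7/108, 19/108)
j=6 picked index 6: u0 ∈ [-1/54, 5/54)
j=7 picked index 8: u0 ∈ [5/108, 1/12)
j=8 picked index 10: u0 ∈ [1/27, 5/27)
j=9 picked index 10: u0 ∈ [-5/108, 11/108)
j=10 picked index 11: u0 ∈ [1/54, 1/6)
j=11 picked index 11: u0 ∈ [-7/108, 1/12)
intersection: [7/108, 1/12)

7/108 1/12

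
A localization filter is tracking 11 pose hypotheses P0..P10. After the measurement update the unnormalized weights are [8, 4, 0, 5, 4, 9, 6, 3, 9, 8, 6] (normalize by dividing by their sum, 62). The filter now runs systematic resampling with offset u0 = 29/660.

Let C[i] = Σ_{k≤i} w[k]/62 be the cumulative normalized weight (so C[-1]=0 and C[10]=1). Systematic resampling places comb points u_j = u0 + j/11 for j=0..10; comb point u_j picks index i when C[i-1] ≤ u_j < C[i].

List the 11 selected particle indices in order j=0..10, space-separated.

0 1 3 4 5 6 7 8 8 9 10

C = [4/31, 6/31, 6/31, 17/62, 21/62, 15/31, 18/31, 39/62, 24/31, 28/31, 1]
j=0: u_0=29/660 ∈ [0, 4/31) → index 0
j=1: u_1=89/660 ∈ [4/31, 6/31) → index 1
j=2: u_2=149/660 ∈ [6/31, 17/62) → index 3
j=3: u_3=19/60 ∈ [17/62, 21/62) → index 4
j=4: u_4=269/660 ∈ [21/62, 15/31) → index 5
j=5: u_5=329/660 ∈ [15/31, 18/31) → index 6
j=6: u_6=389/660 ∈ [18/31, 39/62) → index 7
j=7: u_7=449/660 ∈ [39/62, 24/31) → index 8
j=8: u_8=509/660 ∈ [39/62, 24/31) → index 8
j=9: u_9=569/660 ∈ [24/31, 28/31) → index 9
j=10: u_10=629/660 ∈ [28/31, 1) → index 10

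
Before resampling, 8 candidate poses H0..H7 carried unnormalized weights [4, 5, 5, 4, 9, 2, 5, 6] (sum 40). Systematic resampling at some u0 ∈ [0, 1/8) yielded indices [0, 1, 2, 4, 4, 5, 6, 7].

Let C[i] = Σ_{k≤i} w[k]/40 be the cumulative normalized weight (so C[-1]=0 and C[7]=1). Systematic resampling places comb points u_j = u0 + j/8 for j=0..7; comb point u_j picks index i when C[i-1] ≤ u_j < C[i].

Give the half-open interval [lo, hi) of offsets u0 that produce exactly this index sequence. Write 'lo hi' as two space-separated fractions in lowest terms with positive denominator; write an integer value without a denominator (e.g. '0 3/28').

3/40 1/10

C = [1/10, 9/40, 7/20, 9/20, 27/40, 29/40, 17/20, 1]
j=0 picked index 0: u0 ∈ [0, 1/10)
j=1 picked index 1: u0 ∈ [-1/40, 1/10)
j=2 picked index 2: u0 ∈ [-1/40, 1/10)
j=3 picked index 4: u0 ∈ [3/40, 3/10)
j=4 picked index 4: u0 ∈ [-1/20, 7/40)
j=5 picked index 5: u0 ∈ [1/20, 1/10)
j=6 picked index 6: u0 ∈ [-1/40, 1/10)
j=7 picked index 7: u0 ∈ [-1/40, 1/8)
intersection: [3/40, 1/10)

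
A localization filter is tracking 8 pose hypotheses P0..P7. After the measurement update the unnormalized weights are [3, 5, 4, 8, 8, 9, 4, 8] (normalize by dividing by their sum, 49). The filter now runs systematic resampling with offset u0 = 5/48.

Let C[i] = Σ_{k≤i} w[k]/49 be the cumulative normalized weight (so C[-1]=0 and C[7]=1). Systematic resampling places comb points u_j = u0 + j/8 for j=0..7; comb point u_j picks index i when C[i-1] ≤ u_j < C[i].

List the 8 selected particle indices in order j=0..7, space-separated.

1 2 3 4 5 5 7 7

C = [3/49, 8/49, 12/49, 20/49, 4/7, 37/49, 41/49, 1]
j=0: u_0=5/48 ∈ [3/49, 8/49) → index 1
j=1: u_1=11/48 ∈ [8/49, 12/49) → index 2
j=2: u_2=17/48 ∈ [12/49, 20/49) → index 3
j=3: u_3=23/48 ∈ [20/49, 4/7) → index 4
j=4: u_4=29/48 ∈ [4/7, 37/49) → index 5
j=5: u_5=35/48 ∈ [4/7, 37/49) → index 5
j=6: u_6=41/48 ∈ [41/49, 1) → index 7
j=7: u_7=47/48 ∈ [41/49, 1) → index 7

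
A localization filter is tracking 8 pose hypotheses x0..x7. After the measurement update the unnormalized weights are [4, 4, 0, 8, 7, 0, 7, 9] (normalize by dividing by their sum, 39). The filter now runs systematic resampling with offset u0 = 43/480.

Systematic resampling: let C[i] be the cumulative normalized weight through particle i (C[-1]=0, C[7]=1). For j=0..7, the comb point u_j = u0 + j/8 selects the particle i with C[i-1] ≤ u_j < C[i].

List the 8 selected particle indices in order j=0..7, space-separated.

C = [4/39, 8/39, 8/39, 16/39, 23/39, 23/39, 10/13, 1]
j=0: u_0=43/480 ∈ [0, 4/39) → index 0
j=1: u_1=103/480 ∈ [8/39, 16/39) → index 3
j=2: u_2=163/480 ∈ [8/39, 16/39) → index 3
j=3: u_3=223/480 ∈ [16/39, 23/39) → index 4
j=4: u_4=283/480 ∈ [16/39, 23/39) → index 4
j=5: u_5=343/480 ∈ [23/39, 10/13) → index 6
j=6: u_6=403/480 ∈ [10/13, 1) → index 7
j=7: u_7=463/480 ∈ [10/13, 1) → index 7

0 3 3 4 4 6 7 7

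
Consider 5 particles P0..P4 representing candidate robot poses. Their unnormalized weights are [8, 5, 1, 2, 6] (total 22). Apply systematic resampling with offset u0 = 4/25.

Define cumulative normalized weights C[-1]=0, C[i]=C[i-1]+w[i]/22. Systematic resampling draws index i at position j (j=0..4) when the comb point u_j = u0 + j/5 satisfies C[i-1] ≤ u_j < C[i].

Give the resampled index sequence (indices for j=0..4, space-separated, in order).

C = [4/11, 13/22, 7/11, 8/11, 1]
j=0: u_0=4/25 ∈ [0, 4/11) → index 0
j=1: u_1=9/25 ∈ [0, 4/11) → index 0
j=2: u_2=14/25 ∈ [4/11, 13/22) → index 1
j=3: u_3=19/25 ∈ [8/11, 1) → index 4
j=4: u_4=24/25 ∈ [8/11, 1) → index 4

0 0 1 4 4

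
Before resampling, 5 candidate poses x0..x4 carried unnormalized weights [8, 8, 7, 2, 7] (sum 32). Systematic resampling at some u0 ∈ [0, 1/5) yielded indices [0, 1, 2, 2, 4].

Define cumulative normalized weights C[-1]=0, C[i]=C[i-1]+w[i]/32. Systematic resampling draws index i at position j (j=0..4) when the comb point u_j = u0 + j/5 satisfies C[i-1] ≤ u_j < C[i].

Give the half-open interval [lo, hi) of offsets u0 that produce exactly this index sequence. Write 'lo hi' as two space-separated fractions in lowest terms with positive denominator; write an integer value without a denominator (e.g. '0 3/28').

C = [1/4, 1/2, 23/32, 25/32, 1]
j=0 picked index 0: u0 ∈ [0, 1/4)
j=1 picked index 1: u0 ∈ [1/20, 3/10)
j=2 picked index 2: u0 ∈ [1/10, 51/160)
j=3 picked index 2: u0 ∈ [-1/10, 19/160)
j=4 picked index 4: u0 ∈ [-3/160, 1/5)
intersection: [1/10, 19/160)

1/10 19/160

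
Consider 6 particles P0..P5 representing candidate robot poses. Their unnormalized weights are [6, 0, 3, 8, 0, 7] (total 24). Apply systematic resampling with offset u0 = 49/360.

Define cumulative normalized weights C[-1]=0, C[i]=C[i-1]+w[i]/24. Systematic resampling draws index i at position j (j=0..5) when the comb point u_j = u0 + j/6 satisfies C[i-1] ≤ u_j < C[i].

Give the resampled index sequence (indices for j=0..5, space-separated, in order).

C = [1/4, 1/4, 3/8, 17/24, 17/24, 1]
j=0: u_0=49/360 ∈ [0, 1/4) → index 0
j=1: u_1=109/360 ∈ [1/4, 3/8) → index 2
j=2: u_2=169/360 ∈ [3/8, 17/24) → index 3
j=3: u_3=229/360 ∈ [3/8, 17/24) → index 3
j=4: u_4=289/360 ∈ [17/24, 1) → index 5
j=5: u_5=349/360 ∈ [17/24, 1) → index 5

0 2 3 3 5 5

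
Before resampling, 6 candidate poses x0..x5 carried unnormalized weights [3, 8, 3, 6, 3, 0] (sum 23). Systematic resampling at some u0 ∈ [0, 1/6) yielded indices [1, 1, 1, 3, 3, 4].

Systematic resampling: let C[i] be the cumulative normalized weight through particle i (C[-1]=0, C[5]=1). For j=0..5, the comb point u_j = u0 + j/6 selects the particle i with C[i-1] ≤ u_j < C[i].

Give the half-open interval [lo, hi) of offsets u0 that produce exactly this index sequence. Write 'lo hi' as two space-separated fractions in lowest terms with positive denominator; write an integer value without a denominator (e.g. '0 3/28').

3/23 10/69

C = [3/23, 11/23, 14/23, 20/23, 1, 1]
j=0 picked index 1: u0 ∈ [3/23, 11/23)
j=1 picked index 1: u0 ∈ [-5/138, 43/138)
j=2 picked index 1: u0 ∈ [-14/69, 10/69)
j=3 picked index 3: u0 ∈ [5/46, 17/46)
j=4 picked index 3: u0 ∈ [-4/69, 14/69)
j=5 picked index 4: u0 ∈ [5/138, 1/6)
intersection: [3/23, 10/69)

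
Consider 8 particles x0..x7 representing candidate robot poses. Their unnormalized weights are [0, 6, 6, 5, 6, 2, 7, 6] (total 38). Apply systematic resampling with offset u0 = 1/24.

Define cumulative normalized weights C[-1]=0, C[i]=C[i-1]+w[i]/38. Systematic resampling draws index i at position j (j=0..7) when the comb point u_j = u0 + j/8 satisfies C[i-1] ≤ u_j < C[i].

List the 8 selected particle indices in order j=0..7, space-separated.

1 2 2 3 4 6 6 7

C = [0, 3/19, 6/19, 17/38, 23/38, 25/38, 16/19, 1]
j=0: u_0=1/24 ∈ [0, 3/19) → index 1
j=1: u_1=1/6 ∈ [3/19, 6/19) → index 2
j=2: u_2=7/24 ∈ [3/19, 6/19) → index 2
j=3: u_3=5/12 ∈ [6/19, 17/38) → index 3
j=4: u_4=13/24 ∈ [17/38, 23/38) → index 4
j=5: u_5=2/3 ∈ [25/38, 16/19) → index 6
j=6: u_6=19/24 ∈ [25/38, 16/19) → index 6
j=7: u_7=11/12 ∈ [16/19, 1) → index 7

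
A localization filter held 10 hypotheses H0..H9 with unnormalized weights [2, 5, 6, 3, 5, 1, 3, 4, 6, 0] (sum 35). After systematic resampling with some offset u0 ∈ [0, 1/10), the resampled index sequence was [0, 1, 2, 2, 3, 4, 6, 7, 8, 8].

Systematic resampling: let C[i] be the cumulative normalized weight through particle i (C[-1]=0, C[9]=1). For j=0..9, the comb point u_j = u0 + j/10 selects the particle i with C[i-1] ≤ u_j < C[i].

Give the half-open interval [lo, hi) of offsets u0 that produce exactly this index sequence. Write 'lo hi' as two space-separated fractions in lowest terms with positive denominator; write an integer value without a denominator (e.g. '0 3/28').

C = [2/35, 1/5, 13/35, 16/35, 3/5, 22/35, 5/7, 29/35, 1, 1]
j=0 picked index 0: u0 ∈ [0, 2/35)
j=1 picked index 1: u0 ∈ [-3/70, 1/10)
j=2 picked index 2: u0 ∈ [0, 6/35)
j=3 picked index 2: u0 ∈ [-1/10, 1/14)
j=4 picked index 3: u0 ∈ [-1/35, 2/35)
j=5 picked index 4: u0 ∈ [-3/70, 1/10)
j=6 picked index 6: u0 ∈ [1/35, 4/35)
j=7 picked index 7: u0 ∈ [1/70, 9/70)
j=8 picked index 8: u0 ∈ [1/35, 1/5)
j=9 picked index 8: u0 ∈ [-1/14, 1/10)
intersection: [1/35, 2/35)

1/35 2/35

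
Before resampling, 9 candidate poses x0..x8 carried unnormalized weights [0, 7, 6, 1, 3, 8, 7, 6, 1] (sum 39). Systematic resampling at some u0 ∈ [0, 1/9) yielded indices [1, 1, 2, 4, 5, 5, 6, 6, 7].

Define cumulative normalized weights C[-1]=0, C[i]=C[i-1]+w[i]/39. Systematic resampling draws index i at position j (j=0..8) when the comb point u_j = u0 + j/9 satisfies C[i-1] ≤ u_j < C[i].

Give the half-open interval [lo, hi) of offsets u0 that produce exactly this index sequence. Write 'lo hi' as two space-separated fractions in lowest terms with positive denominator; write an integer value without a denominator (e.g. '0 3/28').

1/39 5/117

C = [0, 7/39, 1/3, 14/39, 17/39, 25/39, 32/39, 38/39, 1]
j=0 picked index 1: u0 ∈ [0, 7/39)
j=1 picked index 1: u0 ∈ [-1/9, 8/117)
j=2 picked index 2: u0 ∈ [-5/117, 1/9)
j=3 picked index 4: u0 ∈ [1/39, 4/39)
j=4 picked index 5: u0 ∈ [-1/117, 23/117)
j=5 picked index 5: u0 ∈ [-14/117, 10/117)
j=6 picked index 6: u0 ∈ [-1/39, 2/13)
j=7 picked index 6: u0 ∈ [-16/117, 5/117)
j=8 picked index 7: u0 ∈ [-8/117, 10/117)
intersection: [1/39, 5/117)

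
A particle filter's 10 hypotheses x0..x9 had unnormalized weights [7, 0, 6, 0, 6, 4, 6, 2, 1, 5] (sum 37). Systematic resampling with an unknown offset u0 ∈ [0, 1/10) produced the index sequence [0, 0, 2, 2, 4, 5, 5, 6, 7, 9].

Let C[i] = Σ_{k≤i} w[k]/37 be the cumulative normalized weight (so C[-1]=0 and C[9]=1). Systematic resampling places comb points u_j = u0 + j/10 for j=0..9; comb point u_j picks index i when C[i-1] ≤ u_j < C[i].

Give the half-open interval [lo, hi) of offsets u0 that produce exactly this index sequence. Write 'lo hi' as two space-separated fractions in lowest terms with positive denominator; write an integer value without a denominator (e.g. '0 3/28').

C = [7/37, 7/37, 13/37, 13/37, 19/37, 23/37, 29/37, 31/37, 32/37, 1]
j=0 picked index 0: u0 ∈ [0, 7/37)
j=1 picked index 0: u0 ∈ [-1/10, 33/370)
j=2 picked index 2: u0 ∈ [-2/185, 28/185)
j=3 picked index 2: u0 ∈ [-41/370, 19/370)
j=4 picked index 4: u0 ∈ [-9/185, 21/185)
j=5 picked index 5: u0 ∈ [1/74, 9/74)
j=6 picked index 5: u0 ∈ [-16/185, 4/185)
j=7 picked index 6: u0 ∈ [-29/370, 31/370)
j=8 picked index 7: u0 ∈ [-3/185, 7/185)
j=9 picked index 9: u0 ∈ [-13/370, 1/10)
intersection: [1/74, 4/185)

1/74 4/185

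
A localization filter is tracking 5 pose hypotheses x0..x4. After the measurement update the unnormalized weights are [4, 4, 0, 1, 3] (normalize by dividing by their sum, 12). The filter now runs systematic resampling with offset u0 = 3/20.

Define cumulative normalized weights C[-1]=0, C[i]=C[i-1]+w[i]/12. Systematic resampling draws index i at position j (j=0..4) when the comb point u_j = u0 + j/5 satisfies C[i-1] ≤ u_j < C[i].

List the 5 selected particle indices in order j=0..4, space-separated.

C = [1/3, 2/3, 2/3, 3/4, 1]
j=0: u_0=3/20 ∈ [0, 1/3) → index 0
j=1: u_1=7/20 ∈ [1/3, 2/3) → index 1
j=2: u_2=11/20 ∈ [1/3, 2/3) → index 1
j=3: u_3=3/4 ∈ [3/4, 1) → index 4
j=4: u_4=19/20 ∈ [3/4, 1) → index 4

0 1 1 4 4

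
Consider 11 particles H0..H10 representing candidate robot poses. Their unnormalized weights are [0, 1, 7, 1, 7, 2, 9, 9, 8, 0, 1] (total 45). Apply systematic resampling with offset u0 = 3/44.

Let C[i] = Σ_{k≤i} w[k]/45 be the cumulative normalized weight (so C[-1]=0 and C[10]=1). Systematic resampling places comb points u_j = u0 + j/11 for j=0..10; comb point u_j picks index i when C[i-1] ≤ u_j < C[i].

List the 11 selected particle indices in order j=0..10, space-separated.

2 2 4 4 6 6 7 7 7 8 8

C = [0, 1/45, 8/45, 1/5, 16/45, 2/5, 3/5, 4/5, 44/45, 44/45, 1]
j=0: u_0=3/44 ∈ [1/45, 8/45) → index 2
j=1: u_1=7/44 ∈ [1/45, 8/45) → index 2
j=2: u_2=1/4 ∈ [1/5, 16/45) → index 4
j=3: u_3=15/44 ∈ [1/5, 16/45) → index 4
j=4: u_4=19/44 ∈ [2/5, 3/5) → index 6
j=5: u_5=23/44 ∈ [2/5, 3/5) → index 6
j=6: u_6=27/44 ∈ [3/5, 4/5) → index 7
j=7: u_7=31/44 ∈ [3/5, 4/5) → index 7
j=8: u_8=35/44 ∈ [3/5, 4/5) → index 7
j=9: u_9=39/44 ∈ [4/5, 44/45) → index 8
j=10: u_10=43/44 ∈ [4/5, 44/45) → index 8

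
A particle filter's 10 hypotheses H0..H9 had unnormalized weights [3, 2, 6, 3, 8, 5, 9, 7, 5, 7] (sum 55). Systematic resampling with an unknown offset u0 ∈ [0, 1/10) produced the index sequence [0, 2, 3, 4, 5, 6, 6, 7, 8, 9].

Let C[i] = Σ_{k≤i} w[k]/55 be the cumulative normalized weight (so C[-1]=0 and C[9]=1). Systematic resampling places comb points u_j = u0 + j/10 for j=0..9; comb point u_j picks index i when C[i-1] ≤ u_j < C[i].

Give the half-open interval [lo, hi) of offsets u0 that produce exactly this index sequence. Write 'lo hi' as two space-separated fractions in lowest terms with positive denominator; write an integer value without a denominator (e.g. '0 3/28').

C = [3/55, 1/11, 1/5, 14/55, 2/5, 27/55, 36/55, 43/55, 48/55, 1]
j=0 picked index 0: u0 ∈ [0, 3/55)
j=1 picked index 2: u0 ∈ [-1/110, 1/10)
j=2 picked index 3: u0 ∈ [0, 3/55)
j=3 picked index 4: u0 ∈ [-1/22, 1/10)
j=4 picked index 5: u0 ∈ [0, 1/11)
j=5 picked index 6: u0 ∈ [-1/110, 17/110)
j=6 picked index 6: u0 ∈ [-6/55, 3/55)
j=7 picked index 7: u0 ∈ [-1/22, 9/110)
j=8 picked index 8: u0 ∈ [-1/55, 4/55)
j=9 picked index 9: u0 ∈ [-3/110, 1/10)
intersection: [0, 3/55)

0 3/55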